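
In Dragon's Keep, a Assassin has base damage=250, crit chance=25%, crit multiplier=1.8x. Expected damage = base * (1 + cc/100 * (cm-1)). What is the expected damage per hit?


E[dmg] = base * (1 + crit_chance * (crit_mult - 1))
cc as decimal = 25/100 = 0.25
cm - 1 = 1.8 - 1 = 0.8
Bonus factor = 0.25 * 0.8 = 0.2
Total multiplier = 1 + 0.2 = 1.2
Expected damage = 250 * 1.2 = 300.00

300.00 damage


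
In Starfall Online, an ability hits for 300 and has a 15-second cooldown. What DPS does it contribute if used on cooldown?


DPS = damage / cooldown
= 300 / 15
= 20.00

20.00 DPS


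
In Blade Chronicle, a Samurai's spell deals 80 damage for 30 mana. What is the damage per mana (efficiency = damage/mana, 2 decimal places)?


Efficiency = damage / mana
= 80 / 30
= 2.67

2.67 dmg/mana


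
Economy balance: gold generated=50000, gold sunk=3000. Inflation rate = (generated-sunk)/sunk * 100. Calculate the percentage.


Net gold = 50000 - 3000 = 47000
Inflation rate = net / sunk * 100 = 47000 / 3000 * 100
= 15.666667 * 100
= 1566.67%

1566.67%


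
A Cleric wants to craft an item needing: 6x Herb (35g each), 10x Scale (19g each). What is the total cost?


Cost breakdown:
  Herb: 6 * 35 = 210
  Scale: 10 * 19 = 190
Total = 210 + 190 = 400

400 gold


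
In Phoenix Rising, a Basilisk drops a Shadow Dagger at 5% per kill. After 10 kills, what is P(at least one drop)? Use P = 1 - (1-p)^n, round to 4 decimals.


P(at least one) = 1 - P(none) = 1 - (1-p)^n
p = 5/100 = 0.05
1 - p = 0.95
(1 - p)^10 = 0.95^10 = 0.598737
P(at least one) = 1 - 0.598737 = 0.4013

0.4013


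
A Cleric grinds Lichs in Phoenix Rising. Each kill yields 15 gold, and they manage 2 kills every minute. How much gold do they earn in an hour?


Gold per minute = 15 * 2 = 30
Gold per hour = 30 * 60 = 1800

1800 gold/hour


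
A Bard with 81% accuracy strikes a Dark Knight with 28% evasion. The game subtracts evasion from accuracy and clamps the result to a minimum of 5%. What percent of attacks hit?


accuracy - evasion = 81 - 28 = 53
Apply floor: max(53, 5) = 53
Hit chance = 53%

53%


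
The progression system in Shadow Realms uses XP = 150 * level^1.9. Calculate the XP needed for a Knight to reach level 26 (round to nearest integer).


XP = 150 * level^1.9
Substitute level = 26:
XP = 150 * 26^1.9
= 150 * 488.0332
= 73205

73205 XP


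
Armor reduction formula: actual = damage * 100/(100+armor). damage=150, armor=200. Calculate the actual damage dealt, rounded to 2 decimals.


actual = 150 * 100 / (100 + 200)
= 150 * 100 / 300
= 15000 / 300
= 50.00

50.00 damage


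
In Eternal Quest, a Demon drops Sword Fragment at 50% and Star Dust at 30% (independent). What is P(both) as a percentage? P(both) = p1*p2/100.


For independent events, P(both) = P(A) * P(B)
= 50% * 30%
= 1500 / 100 %
= 15.0%

15.0%


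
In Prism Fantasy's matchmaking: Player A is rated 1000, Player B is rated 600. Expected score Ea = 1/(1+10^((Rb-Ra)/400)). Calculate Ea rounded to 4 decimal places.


Elo expected score: Ea = 1/(1 + 10^((Rb-Ra)/400))
Rb - Ra = 600 - 1000 = -400
(Rb-Ra)/400 = -400/400 = -1.0
10^-1.0 = 0.1
Ea = 1/(1 + 0.1) = 1/1.1 = 0.9091

0.9091


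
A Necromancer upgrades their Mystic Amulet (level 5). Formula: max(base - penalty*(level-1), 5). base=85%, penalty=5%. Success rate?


raw_rate = 85 - 5 * (5 - 1)
= 85 - 5 * 4
= 85 - 20
= 65
Apply floor: max(65, 5) = 65%

65%


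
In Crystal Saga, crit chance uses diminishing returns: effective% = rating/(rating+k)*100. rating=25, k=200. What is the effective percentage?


effective% = rating / (rating + k) * 100
= 25 / (25 + 200) * 100
= 25 / 225 * 100
= 0.111111 * 100
= 11.11%

11.11%


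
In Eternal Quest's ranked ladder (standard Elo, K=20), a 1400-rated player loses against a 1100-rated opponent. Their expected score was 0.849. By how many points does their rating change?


Elo update: delta = K * (S - Ea), where S = 0 (loses)
S - Ea = 0 - 0.849 = -0.849
Rating change = 20 * -0.849
= -16.98

-16.98 rating points


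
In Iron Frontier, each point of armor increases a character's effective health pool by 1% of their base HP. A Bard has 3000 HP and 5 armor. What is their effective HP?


EHP = 3000 * (1 + 5/100)
= 3000 * (1 + 0.05)
= 3000 * 1.05
= 3150.0

3150.0 EHP


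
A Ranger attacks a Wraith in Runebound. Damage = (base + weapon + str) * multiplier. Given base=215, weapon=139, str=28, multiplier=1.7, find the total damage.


Sum base + weapon + str = 215 + 139 + 28 = 382
Multiply by 1.7:
382 * 1.7 = 649.4

649.4 damage


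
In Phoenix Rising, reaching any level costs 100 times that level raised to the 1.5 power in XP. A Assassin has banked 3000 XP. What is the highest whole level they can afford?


XP = 100 * level^1.5, so level = (XP / 100)^(1/1.5)
= (3000 / 100)^(1/1.5)
= 30.0^0.6667
= 9.6549
Floor: level = 9

level 9


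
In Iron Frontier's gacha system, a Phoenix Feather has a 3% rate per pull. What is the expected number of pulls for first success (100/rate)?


Expected pulls for a geometric distribution = 1/p = 100 / rate%
= 100 / 3
= 33.33

33.33 pulls


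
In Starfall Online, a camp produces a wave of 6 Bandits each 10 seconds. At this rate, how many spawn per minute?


Spawns per minute = count * (60 / interval)
= 6 * (60 / 10)
= 6 * 6.0
= 36.0

36.0 per minute


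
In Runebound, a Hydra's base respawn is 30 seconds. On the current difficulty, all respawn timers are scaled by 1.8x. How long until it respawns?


Respawn time = base * multiplier
= 30 * 1.8
= 54.0 seconds

54.0 seconds


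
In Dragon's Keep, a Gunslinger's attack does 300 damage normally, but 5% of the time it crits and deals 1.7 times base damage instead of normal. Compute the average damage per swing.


E[dmg] = base * (1 + crit_chance * (crit_mult - 1))
cc as decimal = 5/100 = 0.05
cm - 1 = 1.7 - 1 = 0.7
Bonus factor = 0.05 * 0.7 = 0.035
Total multiplier = 1 + 0.035 = 1.035
Expected damage = 300 * 1.035 = 310.50

310.50 damage


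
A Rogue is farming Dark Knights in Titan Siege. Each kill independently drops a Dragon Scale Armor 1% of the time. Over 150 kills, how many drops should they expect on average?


Expected drops = kills * (drop_rate / 100)
= 150 * (1 / 100)
= 150 * 0.01
= 1.5

1.5 drops


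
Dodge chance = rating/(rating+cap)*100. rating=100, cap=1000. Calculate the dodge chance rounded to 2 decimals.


dodge% = 100 / (100 + 1000) * 100
= 100 / 1100 * 100
= 0.090909 * 100
= 9.09%

9.09%


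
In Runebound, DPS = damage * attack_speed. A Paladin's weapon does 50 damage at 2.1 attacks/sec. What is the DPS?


DPS = damage * attack_speed
= 50 * 2.1
= 105.0

105.0 DPS


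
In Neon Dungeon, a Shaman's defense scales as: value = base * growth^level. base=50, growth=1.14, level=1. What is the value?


value = base * growth^level
= 50 * 1.14^1
= 50 * 1.14
= 57.00

57.00 defense


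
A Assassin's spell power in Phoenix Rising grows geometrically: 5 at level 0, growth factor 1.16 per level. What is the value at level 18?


value = base * growth^level
= 5 * 1.16^18
= 5 * 14.462514
= 72.31

72.31 spell power


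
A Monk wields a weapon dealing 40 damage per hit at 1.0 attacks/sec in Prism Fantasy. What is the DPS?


DPS = damage * attack_speed
= 40 * 1.0
= 40.0

40.0 DPS


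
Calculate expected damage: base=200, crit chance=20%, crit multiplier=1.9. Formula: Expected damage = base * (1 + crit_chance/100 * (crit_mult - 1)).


E[dmg] = base * (1 + crit_chance * (crit_mult - 1))
cc as decimal = 20/100 = 0.2
cm - 1 = 1.9 - 1 = 0.9
Bonus factor = 0.2 * 0.9 = 0.18
Total multiplier = 1 + 0.18 = 1.18
Expected damage = 200 * 1.18 = 236.00

236.00 damage


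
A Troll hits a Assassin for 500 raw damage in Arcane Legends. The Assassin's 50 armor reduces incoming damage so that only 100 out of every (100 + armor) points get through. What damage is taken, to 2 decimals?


actual = 500 * 100 / (100 + 50)
= 500 * 100 / 150
= 50000 / 150
= 333.33

333.33 damage


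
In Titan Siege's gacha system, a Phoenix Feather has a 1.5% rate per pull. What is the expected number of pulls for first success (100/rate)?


Expected pulls for a geometric distribution = 1/p = 100 / rate%
= 100 / 1.5
= 66.67

66.67 pulls


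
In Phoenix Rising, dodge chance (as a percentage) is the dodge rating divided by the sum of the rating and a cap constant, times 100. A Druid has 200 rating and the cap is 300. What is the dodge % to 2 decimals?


dodge% = 200 / (200 + 300) * 100
= 200 / 500 * 100
= 0.4 * 100
= 40.00%

40.00%


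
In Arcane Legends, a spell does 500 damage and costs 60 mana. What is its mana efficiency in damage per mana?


Efficiency = damage / mana
= 500 / 60
= 8.33

8.33 dmg/mana


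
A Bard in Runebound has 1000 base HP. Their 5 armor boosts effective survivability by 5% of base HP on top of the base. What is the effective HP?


EHP = 1000 * (1 + 5/100)
= 1000 * (1 + 0.05)
= 1000 * 1.05
= 1050.0

1050.0 EHP


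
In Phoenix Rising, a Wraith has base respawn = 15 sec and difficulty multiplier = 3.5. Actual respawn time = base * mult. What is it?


Respawn time = base * multiplier
= 15 * 3.5
= 52.5 seconds

52.5 seconds


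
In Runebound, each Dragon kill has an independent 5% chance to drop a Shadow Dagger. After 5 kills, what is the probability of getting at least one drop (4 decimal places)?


P(at least one) = 1 - P(none) = 1 - (1-p)^n
p = 5/100 = 0.05
1 - p = 0.95
(1 - p)^5 = 0.95^5 = 0.773781
P(at least one) = 1 - 0.773781 = 0.2262

0.2262


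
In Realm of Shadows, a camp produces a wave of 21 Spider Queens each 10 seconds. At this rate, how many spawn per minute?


Spawns per minute = count * (60 / interval)
= 21 * (60 / 10)
= 21 * 6.0
= 126.0

126.0 per minute


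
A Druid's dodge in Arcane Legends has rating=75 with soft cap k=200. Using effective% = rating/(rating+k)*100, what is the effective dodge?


effective% = rating / (rating + k) * 100
= 75 / (75 + 200) * 100
= 75 / 275 * 100
= 0.272727 * 100
= 27.27%

27.27%


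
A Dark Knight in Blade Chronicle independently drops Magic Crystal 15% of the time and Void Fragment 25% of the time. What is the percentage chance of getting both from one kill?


For independent events, P(both) = P(A) * P(B)
= 15% * 25%
= 375 / 100 %
= 3.75%

3.75%


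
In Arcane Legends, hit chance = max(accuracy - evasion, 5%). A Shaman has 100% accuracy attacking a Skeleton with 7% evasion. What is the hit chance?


accuracy - evasion = 100 - 7 = 93
Apply floor: max(93, 5) = 93
Hit chance = 93%

93%


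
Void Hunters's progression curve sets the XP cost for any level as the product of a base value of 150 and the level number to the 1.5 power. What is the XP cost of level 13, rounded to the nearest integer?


XP = 150 * level^1.5
Substitute level = 13:
XP = 150 * 13^1.5
= 150 * 46.8722
= 7031

7031 XP


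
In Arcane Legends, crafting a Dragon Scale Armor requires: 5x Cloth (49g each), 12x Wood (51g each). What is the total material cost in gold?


Cost breakdown:
  Cloth: 5 * 49 = 245
  Wood: 12 * 51 = 612
Total = 245 + 612 = 857

857 gold


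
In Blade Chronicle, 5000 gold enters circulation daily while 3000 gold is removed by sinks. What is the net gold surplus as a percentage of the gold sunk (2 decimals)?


Net gold = 5000 - 3000 = 2000
Inflation rate = net / sunk * 100 = 2000 / 3000 * 100
= 0.666667 * 100
= 66.67%

66.67%


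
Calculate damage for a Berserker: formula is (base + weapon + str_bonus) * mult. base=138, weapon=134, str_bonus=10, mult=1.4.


Sum base + weapon + str = 138 + 134 + 10 = 282
Multiply by 1.4:
282 * 1.4 = 394.8

394.8 damage


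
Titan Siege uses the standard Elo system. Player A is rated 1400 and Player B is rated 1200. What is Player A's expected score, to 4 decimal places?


Elo expected score: Ea = 1/(1 + 10^((Rb-Ra)/400))
Rb - Ra = 1200 - 1400 = -200
(Rb-Ra)/400 = -200/400 = -0.5
10^-0.5 = 0.316228
Ea = 1/(1 + 0.316228) = 1/1.316228 = 0.7597

0.7597


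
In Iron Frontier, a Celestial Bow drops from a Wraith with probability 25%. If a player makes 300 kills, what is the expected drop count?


Expected drops = kills * (drop_rate / 100)
= 300 * (25 / 100)
= 300 * 0.25
= 75.0

75.0 drops


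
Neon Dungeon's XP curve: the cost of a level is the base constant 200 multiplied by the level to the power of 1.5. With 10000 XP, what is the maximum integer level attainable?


XP = 200 * level^1.5, so level = (XP / 200)^(1/1.5)
= (10000 / 200)^(1/1.5)
= 50.0^0.6667
= 13.5721
Floor: level = 13

level 13


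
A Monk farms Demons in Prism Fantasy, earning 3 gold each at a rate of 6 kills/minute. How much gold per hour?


Gold per minute = 3 * 6 = 18
Gold per hour = 18 * 60 = 1080

1080 gold/hour


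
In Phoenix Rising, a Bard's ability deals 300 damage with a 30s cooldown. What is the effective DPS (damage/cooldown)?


DPS = damage / cooldown
= 300 / 30
= 10.00

10.00 DPS


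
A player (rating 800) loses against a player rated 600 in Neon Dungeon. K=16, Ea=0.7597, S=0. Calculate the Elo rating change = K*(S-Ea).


Elo update: delta = K * (S - Ea), where S = 0 (loses)
S - Ea = 0 - 0.7597 = -0.7597
Rating change = 16 * -0.7597
= -12.16

-12.16 rating points


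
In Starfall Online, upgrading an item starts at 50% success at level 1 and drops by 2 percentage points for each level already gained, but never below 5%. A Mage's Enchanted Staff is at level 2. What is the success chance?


raw_rate = 50 - 2 * (2 - 1)
= 50 - 2 * 1
= 50 - 2
= 48
Apply floor: max(48, 5) = 48%

48%


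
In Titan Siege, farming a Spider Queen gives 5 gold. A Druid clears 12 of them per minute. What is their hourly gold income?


Gold per minute = 5 * 12 = 60
Gold per hour = 60 * 60 = 3600

3600 gold/hour


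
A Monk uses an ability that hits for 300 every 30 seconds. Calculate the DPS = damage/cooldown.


DPS = damage / cooldown
= 300 / 30
= 10.00

10.00 DPS


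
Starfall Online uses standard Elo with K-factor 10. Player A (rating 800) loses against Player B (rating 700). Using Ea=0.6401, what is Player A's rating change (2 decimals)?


Elo update: delta = K * (S - Ea), where S = 0 (loses)
S - Ea = 0 - 0.6401 = -0.6401
Rating change = 10 * -0.6401
= -6.40

-6.40 rating points


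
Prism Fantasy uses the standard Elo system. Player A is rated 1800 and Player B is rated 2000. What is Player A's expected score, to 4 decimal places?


Elo expected score: Ea = 1/(1 + 10^((Rb-Ra)/400))
Rb - Ra = 2000 - 1800 = 200
(Rb-Ra)/400 = 200/400 = 0.5
10^0.5 = 3.162278
Ea = 1/(1 + 3.162278) = 1/4.162278 = 0.2403

0.2403


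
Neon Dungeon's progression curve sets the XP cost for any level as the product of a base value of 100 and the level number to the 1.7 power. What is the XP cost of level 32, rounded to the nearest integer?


XP = 100 * level^1.7
Substitute level = 32:
XP = 100 * 32^1.7
= 100 * 362.0387
= 36204

36204 XP


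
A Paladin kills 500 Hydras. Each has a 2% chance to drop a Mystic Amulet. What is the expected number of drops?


Expected drops = kills * (drop_rate / 100)
= 500 * (2 / 100)
= 500 * 0.02
= 10.0

10.0 drops


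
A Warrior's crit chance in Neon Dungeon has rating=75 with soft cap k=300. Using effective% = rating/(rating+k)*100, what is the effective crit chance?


effective% = rating / (rating + k) * 100
= 75 / (75 + 300) * 100
= 75 / 375 * 100
= 0.2 * 100
= 20.00%

20.00%


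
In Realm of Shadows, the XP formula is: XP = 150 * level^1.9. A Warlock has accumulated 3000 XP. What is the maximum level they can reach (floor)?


XP = 150 * level^1.9, so level = (XP / 150)^(1/1.9)
= (3000 / 150)^(1/1.9)
= 20.0^0.5263
= 4.839
Floor: level = 4

level 4


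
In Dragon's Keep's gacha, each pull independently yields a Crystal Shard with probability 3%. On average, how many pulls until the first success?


Expected pulls for a geometric distribution = 1/p = 100 / rate%
= 100 / 3
= 33.33

33.33 pulls


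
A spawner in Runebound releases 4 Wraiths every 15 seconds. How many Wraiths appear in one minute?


Spawns per minute = count * (60 / interval)
= 4 * (60 / 15)
= 4 * 4.0
= 16.0

16.0 per minute


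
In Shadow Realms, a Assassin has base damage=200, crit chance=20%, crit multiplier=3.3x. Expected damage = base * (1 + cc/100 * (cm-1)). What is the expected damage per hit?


E[dmg] = base * (1 + crit_chance * (crit_mult - 1))
cc as decimal = 20/100 = 0.2
cm - 1 = 3.3 - 1 = 2.3
Bonus factor = 0.2 * 2.3 = 0.46
Total multiplier = 1 + 0.46 = 1.46
Expected damage = 200 * 1.46 = 292.00

292.00 damage


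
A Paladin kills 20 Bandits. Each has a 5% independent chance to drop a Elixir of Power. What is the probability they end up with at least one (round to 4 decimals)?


P(at least one) = 1 - P(none) = 1 - (1-p)^n
p = 5/100 = 0.05
1 - p = 0.95
(1 - p)^20 = 0.95^20 = 0.358486
P(at least one) = 1 - 0.358486 = 0.6415

0.6415


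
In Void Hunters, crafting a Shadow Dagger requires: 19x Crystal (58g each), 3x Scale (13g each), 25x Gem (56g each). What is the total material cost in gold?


Cost breakdown:
  Crystal: 19 * 58 = 1102
  Scale: 3 * 13 = 39
  Gem: 25 * 56 = 1400
Total = 1102 + 39 + 1400 = 2541

2541 gold


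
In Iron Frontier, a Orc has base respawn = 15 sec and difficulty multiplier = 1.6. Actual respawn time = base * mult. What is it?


Respawn time = base * multiplier
= 15 * 1.6
= 24.0 seconds

24.0 seconds


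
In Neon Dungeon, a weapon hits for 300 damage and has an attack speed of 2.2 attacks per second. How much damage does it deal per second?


DPS = damage * attack_speed
= 300 * 2.2
= 660.0

660.0 DPS


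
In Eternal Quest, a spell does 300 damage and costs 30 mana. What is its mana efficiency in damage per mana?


Efficiency = damage / mana
= 300 / 30
= 10.00

10.00 dmg/mana


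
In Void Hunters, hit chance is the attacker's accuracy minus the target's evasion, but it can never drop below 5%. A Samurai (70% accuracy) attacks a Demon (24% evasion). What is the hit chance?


accuracy - evasion = 70 - 24 = 46
Apply floor: max(46, 5) = 46
Hit chance = 46%

46%


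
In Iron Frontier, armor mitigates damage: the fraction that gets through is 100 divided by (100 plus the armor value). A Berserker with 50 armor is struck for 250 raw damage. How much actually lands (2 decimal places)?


actual = 250 * 100 / (100 + 50)
= 250 * 100 / 150
= 25000 / 150
= 166.67

166.67 damage


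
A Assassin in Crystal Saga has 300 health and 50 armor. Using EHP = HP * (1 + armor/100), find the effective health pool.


EHP = 300 * (1 + 50/100)
= 300 * (1 + 0.5)
= 300 * 1.5
= 450.0

450.0 EHP


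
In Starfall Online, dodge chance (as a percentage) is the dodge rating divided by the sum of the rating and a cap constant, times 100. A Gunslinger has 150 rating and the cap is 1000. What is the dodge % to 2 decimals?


dodge% = 150 / (150 + 1000) * 100
= 150 / 1150 * 100
= 0.130435 * 100
= 13.04%

13.04%


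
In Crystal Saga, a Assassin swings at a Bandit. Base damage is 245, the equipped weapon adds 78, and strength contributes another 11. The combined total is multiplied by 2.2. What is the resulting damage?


Sum base + weapon + str = 245 + 78 + 11 = 334
Multiply by 2.2:
334 * 2.2 = 734.8

734.8 damage


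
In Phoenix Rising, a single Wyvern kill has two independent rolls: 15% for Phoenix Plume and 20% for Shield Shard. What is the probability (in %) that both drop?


For independent events, P(both) = P(A) * P(B)
= 15% * 20%
= 300 / 100 %
= 3.0%

3.0%


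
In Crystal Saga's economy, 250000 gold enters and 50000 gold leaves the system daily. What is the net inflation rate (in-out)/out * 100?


Net gold = 250000 - 50000 = 200000
Inflation rate = net / sunk * 100 = 200000 / 50000 * 100
= 4.0 * 100
= 400.00%

400.00%


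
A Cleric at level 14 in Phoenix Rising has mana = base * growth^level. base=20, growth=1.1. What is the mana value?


value = base * growth^level
= 20 * 1.1^14
= 20 * 3.797498
= 75.95

75.95 mana


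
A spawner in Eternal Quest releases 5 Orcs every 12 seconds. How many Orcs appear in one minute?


Spawns per minute = count * (60 / interval)
= 5 * (60 / 12)
= 5 * 5.0
= 25.0

25.0 per minute


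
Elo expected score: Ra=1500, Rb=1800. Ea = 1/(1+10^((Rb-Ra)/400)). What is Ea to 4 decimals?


Elo expected score: Ea = 1/(1 + 10^((Rb-Ra)/400))
Rb - Ra = 1800 - 1500 = 300
(Rb-Ra)/400 = 300/400 = 0.75
10^0.75 = 5.623413
Ea = 1/(1 + 5.623413) = 1/6.623413 = 0.1510

0.1510


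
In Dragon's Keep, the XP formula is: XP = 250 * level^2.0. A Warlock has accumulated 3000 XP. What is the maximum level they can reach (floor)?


XP = 250 * level^2.0, so level = (XP / 250)^(1/2.0)
= (3000 / 250)^(1/2.0)
= 12.0^0.5
= 3.4641
Floor: level = 3

level 3


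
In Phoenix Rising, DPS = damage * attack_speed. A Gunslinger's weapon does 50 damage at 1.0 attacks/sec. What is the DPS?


DPS = damage * attack_speed
= 50 * 1.0
= 50.0

50.0 DPS


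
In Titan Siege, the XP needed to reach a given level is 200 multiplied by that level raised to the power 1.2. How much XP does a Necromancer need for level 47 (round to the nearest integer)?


XP = 200 * level^1.2
Substitute level = 47:
XP = 200 * 47^1.2
= 200 * 101.512
= 20302

20302 XP


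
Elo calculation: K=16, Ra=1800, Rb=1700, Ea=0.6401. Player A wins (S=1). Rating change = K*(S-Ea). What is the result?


Elo update: delta = K * (S - Ea), where S = 1 (wins)
S - Ea = 1 - 0.6401 = 0.3599
Rating change = 16 * 0.3599
= 5.76

5.76 rating points


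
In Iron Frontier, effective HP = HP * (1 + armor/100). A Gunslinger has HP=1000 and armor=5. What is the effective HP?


EHP = 1000 * (1 + 5/100)
= 1000 * (1 + 0.05)
= 1000 * 1.05
= 1050.0

1050.0 EHP


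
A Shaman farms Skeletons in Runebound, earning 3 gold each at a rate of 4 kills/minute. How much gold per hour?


Gold per minute = 3 * 4 = 12
Gold per hour = 12 * 60 = 720

720 gold/hour


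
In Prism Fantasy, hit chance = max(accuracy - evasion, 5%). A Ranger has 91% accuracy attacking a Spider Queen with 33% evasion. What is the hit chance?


accuracy - evasion = 91 - 33 = 58
Apply floor: max(58, 5) = 58
Hit chance = 58%

58%


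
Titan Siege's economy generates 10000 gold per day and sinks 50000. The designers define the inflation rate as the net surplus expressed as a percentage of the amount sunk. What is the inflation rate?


Net gold = 10000 - 50000 = -40000
Inflation rate = net / sunk * 100 = -40000 / 50000 * 100
= -0.8 * 100
= -80.00%

-80.00%


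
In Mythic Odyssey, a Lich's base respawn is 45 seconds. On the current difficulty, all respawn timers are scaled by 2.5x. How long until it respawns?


Respawn time = base * multiplier
= 45 * 2.5
= 112.5 seconds

112.5 seconds


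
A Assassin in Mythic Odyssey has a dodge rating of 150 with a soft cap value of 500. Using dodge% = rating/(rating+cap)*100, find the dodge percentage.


dodge% = 150 / (150 + 500) * 100
= 150 / 650 * 100
= 0.230769 * 100
= 23.08%

23.08%


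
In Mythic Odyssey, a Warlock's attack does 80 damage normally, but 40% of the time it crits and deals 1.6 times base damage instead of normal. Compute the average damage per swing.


E[dmg] = base * (1 + crit_chance * (crit_mult - 1))
cc as decimal = 40/100 = 0.4
cm - 1 = 1.6 - 1 = 0.6
Bonus factor = 0.4 * 0.6 = 0.24
Total multiplier = 1 + 0.24 = 1.24
Expected damage = 80 * 1.24 = 99.20

99.20 damage


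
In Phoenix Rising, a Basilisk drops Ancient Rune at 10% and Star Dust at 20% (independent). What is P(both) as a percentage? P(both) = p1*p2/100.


For independent events, P(both) = P(A) * P(B)
= 10% * 20%
= 200 / 100 %
= 2.0%

2.0%


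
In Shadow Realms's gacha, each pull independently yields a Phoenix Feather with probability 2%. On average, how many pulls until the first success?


Expected pulls for a geometric distribution = 1/p = 100 / rate%
= 100 / 2
= 50.0

50.0 pulls


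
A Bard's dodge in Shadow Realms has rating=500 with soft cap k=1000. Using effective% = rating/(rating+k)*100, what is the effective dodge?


effective% = rating / (rating + k) * 100
= 500 / (500 + 1000) * 100
= 500 / 1500 * 100
= 0.333333 * 100
= 33.33%

33.33%


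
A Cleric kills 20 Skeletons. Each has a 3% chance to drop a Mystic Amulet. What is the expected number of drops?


Expected drops = kills * (drop_rate / 100)
= 20 * (3 / 100)
= 20 * 0.03
= 0.6

0.6 drops


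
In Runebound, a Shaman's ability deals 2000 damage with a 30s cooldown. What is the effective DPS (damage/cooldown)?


DPS = damage / cooldown
= 2000 / 30
= 66.67

66.67 DPS


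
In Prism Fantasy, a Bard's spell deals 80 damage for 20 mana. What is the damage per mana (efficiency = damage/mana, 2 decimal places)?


Efficiency = damage / mana
= 80 / 20
= 4.00

4.00 dmg/mana


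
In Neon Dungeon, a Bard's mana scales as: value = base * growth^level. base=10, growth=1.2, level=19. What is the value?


value = base * growth^level
= 10 * 1.2^19
= 10 * 31.948
= 319.48

319.48 mana


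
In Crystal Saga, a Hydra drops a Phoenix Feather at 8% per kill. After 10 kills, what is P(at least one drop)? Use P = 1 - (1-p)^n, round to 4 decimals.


P(at least one) = 1 - P(none) = 1 - (1-p)^n
p = 8/100 = 0.08
1 - p = 0.92
(1 - p)^10 = 0.92^10 = 0.434388
P(at least one) = 1 - 0.434388 = 0.5656

0.5656


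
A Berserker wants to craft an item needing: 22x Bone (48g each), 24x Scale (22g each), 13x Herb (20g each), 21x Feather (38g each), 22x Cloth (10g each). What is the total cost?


Cost breakdown:
  Bone: 22 * 48 = 1056
  Scale: 24 * 22 = 528
  Herb: 13 * 20 = 260
  Feather: 21 * 38 = 798
  Cloth: 22 * 10 = 220
Total = 1056 + 528 + 260 + 798 + 220 = 2862

2862 gold


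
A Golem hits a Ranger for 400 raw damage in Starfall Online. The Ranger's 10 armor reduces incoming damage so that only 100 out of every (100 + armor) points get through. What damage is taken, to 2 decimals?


actual = 400 * 100 / (100 + 10)
= 400 * 100 / 110
= 40000 / 110
= 363.64

363.64 damage


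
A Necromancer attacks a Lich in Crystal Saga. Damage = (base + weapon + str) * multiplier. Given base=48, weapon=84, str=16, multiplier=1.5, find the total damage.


Sum base + weapon + str = 48 + 84 + 16 = 148
Multiply by 1.5:
148 * 1.5 = 222.0

222.0 damage


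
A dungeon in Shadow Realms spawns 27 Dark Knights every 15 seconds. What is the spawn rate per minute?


Spawns per minute = count * (60 / interval)
= 27 * (60 / 15)
= 27 * 4.0
= 108.0

108.0 per minute


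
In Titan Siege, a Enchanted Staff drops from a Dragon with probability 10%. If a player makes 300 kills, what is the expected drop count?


Expected drops = kills * (drop_rate / 100)
= 300 * (10 / 100)
= 300 * 0.1
= 30.0

30.0 drops


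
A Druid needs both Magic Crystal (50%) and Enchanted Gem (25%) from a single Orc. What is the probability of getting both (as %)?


For independent events, P(both) = P(A) * P(B)
= 50% * 25%
= 1250 / 100 %
= 12.5%

12.5%


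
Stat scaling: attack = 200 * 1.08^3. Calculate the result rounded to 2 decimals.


value = base * growth^level
= 200 * 1.08^3
= 200 * 1.259712
= 251.94

251.94 attack


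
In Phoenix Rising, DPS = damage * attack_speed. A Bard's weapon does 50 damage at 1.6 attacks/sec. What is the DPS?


DPS = damage * attack_speed
= 50 * 1.6
= 80.0

80.0 DPS


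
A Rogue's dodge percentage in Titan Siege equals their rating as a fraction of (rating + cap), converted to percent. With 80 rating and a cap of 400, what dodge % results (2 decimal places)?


dodge% = 80 / (80 + 400) * 100
= 80 / 480 * 100
= 0.166667 * 100
= 16.67%

16.67%


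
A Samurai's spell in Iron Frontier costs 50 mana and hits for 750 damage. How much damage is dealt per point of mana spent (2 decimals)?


Efficiency = damage / mana
= 750 / 50
= 15.00

15.00 dmg/mana


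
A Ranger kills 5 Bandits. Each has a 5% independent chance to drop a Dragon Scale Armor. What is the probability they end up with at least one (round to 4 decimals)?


P(at least one) = 1 - P(none) = 1 - (1-p)^n
p = 5/100 = 0.05
1 - p = 0.95
(1 - p)^5 = 0.95^5 = 0.773781
P(at least one) = 1 - 0.773781 = 0.2262

0.2262


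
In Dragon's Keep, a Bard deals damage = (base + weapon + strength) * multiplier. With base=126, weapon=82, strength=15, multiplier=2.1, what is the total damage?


Sum base + weapon + str = 126 + 82 + 15 = 223
Multiply by 2.1:
223 * 2.1 = 468.3

468.3 damage


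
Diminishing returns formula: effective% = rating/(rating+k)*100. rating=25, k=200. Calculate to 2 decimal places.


effective% = rating / (rating + k) * 100
= 25 / (25 + 200) * 100
= 25 / 225 * 100
= 0.111111 * 100
= 11.11%

11.11%


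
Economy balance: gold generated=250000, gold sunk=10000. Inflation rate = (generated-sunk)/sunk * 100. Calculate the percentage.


Net gold = 250000 - 10000 = 240000
Inflation rate = net / sunk * 100 = 240000 / 10000 * 100
= 24.0 * 100
= 2400.00%

2400.00%


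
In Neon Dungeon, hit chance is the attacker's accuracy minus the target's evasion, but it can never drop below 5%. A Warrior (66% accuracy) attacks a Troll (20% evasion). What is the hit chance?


accuracy - evasion = 66 - 20 = 46
Apply floor: max(46, 5) = 46
Hit chance = 46%

46%


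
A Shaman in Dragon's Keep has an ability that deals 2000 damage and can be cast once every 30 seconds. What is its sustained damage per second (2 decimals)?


DPS = damage / cooldown
= 2000 / 30
= 66.67

66.67 DPS


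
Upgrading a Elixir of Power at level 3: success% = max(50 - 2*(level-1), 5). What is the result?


raw_rate = 50 - 2 * (3 - 1)
= 50 - 2 * 2
= 50 - 4
= 46
Apply floor: max(46, 5) = 46%

46%


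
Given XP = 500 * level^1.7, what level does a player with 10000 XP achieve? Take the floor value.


XP = 500 * level^1.7, so level = (XP / 500)^(1/1.7)
= (10000 / 500)^(1/1.7)
= 20.0^0.5882
= 5.8252
Floor: level = 5

level 5


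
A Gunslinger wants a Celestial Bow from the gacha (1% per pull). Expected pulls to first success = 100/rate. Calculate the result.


Expected pulls for a geometric distribution = 1/p = 100 / rate%
= 100 / 1
= 100.0

100.0 pulls


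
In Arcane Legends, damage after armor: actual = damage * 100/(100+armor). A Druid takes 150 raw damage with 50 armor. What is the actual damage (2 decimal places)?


actual = 150 * 100 / (100 + 50)
= 150 * 100 / 150
= 15000 / 150
= 100.00

100.00 damage


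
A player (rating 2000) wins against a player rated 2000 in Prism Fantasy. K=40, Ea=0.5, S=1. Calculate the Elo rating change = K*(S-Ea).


Elo update: delta = K * (S - Ea), where S = 1 (wins)
S - Ea = 1 - 0.5 = 0.5
Rating change = 40 * 0.5
= 20.00

20.00 rating points


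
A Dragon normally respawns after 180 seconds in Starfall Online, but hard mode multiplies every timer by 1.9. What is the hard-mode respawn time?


Respawn time = base * multiplier
= 180 * 1.9
= 342.0 seconds

342.0 seconds


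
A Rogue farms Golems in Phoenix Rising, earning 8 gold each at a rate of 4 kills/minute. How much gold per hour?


Gold per minute = 8 * 4 = 32
Gold per hour = 32 * 60 = 1920

1920 gold/hour


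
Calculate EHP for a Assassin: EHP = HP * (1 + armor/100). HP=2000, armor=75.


EHP = 2000 * (1 + 75/100)
= 2000 * (1 + 0.75)
= 2000 * 1.75
= 3500.0

3500.0 EHP


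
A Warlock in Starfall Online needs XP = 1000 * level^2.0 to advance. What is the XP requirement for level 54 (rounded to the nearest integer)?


XP = 1000 * level^2.0
Substitute level = 54:
XP = 1000 * 54^2.0
= 1000 * 2916.0
= 2916000

2916000 XP


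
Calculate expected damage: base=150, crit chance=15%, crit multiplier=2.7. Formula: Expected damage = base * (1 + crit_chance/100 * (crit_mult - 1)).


E[dmg] = base * (1 + crit_chance * (crit_mult - 1))
cc as decimal = 15/100 = 0.15
cm - 1 = 2.7 - 1 = 1.7
Bonus factor = 0.15 * 1.7 = 0.255
Total multiplier = 1 + 0.255 = 1.255
Expected damage = 150 * 1.255 = 188.25

188.25 damage


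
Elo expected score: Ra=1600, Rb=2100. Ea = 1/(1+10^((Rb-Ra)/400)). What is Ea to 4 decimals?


Elo expected score: Ea = 1/(1 + 10^((Rb-Ra)/400))
Rb - Ra = 2100 - 1600 = 500
(Rb-Ra)/400 = 500/400 = 1.25
10^1.25 = 17.782794
Ea = 1/(1 + 17.782794) = 1/18.782794 = 0.0532

0.0532


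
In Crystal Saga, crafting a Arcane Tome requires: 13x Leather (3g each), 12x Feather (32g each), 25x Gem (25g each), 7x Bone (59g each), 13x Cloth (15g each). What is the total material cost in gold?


Cost breakdown:
  Leather: 13 * 3 = 39
  Feather: 12 * 32 = 384
  Gem: 25 * 25 = 625
  Bone: 7 * 59 = 413
  Cloth: 13 * 15 = 195
Total = 39 + 384 + 625 + 413 + 195 = 1656

1656 gold


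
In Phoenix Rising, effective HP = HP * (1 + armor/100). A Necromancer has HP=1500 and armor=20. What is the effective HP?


EHP = 1500 * (1 + 20/100)
= 1500 * (1 + 0.2)
= 1500 * 1.2
= 1800.0

1800.0 EHP


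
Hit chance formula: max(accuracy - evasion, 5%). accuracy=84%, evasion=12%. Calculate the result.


accuracy - evasion = 84 - 12 = 72
Apply floor: max(72, 5) = 72
Hit chance = 72%

72%


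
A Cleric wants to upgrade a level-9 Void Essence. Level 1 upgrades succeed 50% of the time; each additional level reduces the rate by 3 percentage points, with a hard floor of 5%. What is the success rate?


raw_rate = 50 - 3 * (9 - 1)
= 50 - 3 * 8
= 50 - 24
= 26
Apply floor: max(26, 5) = 26%

26%


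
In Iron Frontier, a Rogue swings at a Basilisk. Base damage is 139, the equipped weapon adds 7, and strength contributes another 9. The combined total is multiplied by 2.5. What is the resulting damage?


Sum base + weapon + str = 139 + 7 + 9 = 155
Multiply by 2.5:
155 * 2.5 = 387.5

387.5 damage


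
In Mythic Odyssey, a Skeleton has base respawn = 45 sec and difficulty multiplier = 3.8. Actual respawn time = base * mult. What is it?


Respawn time = base * multiplier
= 45 * 3.8
= 171.0 seconds

171.0 seconds


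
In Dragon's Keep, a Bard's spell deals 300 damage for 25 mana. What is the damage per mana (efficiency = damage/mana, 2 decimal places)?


Efficiency = damage / mana
= 300 / 25
= 12.00

12.00 dmg/mana


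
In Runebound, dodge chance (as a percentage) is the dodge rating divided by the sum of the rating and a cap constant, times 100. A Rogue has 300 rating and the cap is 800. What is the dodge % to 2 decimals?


dodge% = 300 / (300 + 800) * 100
= 300 / 1100 * 100
= 0.272727 * 100
= 27.27%

27.27%


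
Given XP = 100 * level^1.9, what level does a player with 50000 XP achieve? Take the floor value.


XP = 100 * level^1.9, so level = (XP / 100)^(1/1.9)
= (50000 / 100)^(1/1.9)
= 500.0^0.5263
= 26.3336
Floor: level = 26

level 26


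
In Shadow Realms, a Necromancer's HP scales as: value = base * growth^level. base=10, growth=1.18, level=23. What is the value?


value = base * growth^level
= 10 * 1.18^23
= 10 * 45.007632
= 450.08

450.08 HP


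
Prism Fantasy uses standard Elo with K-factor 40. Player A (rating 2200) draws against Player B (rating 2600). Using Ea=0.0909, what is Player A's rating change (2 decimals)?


Elo update: delta = K * (S - Ea), where S = 0.5 (draws)
S - Ea = 0.5 - 0.0909 = 0.4091
Rating change = 40 * 0.4091
= 16.36

16.36 rating points


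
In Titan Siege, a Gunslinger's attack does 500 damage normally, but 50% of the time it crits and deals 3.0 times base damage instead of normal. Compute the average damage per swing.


E[dmg] = base * (1 + crit_chance * (crit_mult - 1))
cc as decimal = 50/100 = 0.5
cm - 1 = 3.0 - 1 = 2.0
Bonus factor = 0.5 * 2.0 = 1.0
Total multiplier = 1 + 1.0 = 2.0
Expected damage = 500 * 2.0 = 1000.00

1000.00 damage


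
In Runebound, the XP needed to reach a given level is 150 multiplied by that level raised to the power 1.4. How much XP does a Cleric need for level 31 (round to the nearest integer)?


XP = 150 * level^1.4
Substitute level = 31:
XP = 150 * 31^1.4
= 150 * 122.4352
= 18365

18365 XP


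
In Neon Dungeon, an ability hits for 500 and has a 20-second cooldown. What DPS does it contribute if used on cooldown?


DPS = damage / cooldown
= 500 / 20
= 25.00

25.00 DPS


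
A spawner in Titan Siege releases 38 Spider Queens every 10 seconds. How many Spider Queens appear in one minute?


Spawns per minute = count * (60 / interval)
= 38 * (60 / 10)
= 38 * 6.0
= 228.0

228.0 per minute


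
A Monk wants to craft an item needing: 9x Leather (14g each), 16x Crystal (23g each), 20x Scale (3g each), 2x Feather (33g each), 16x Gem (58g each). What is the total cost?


Cost breakdown:
  Leather: 9 * 14 = 126
  Crystal: 16 * 23 = 368
  Scale: 20 * 3 = 60
  Feather: 2 * 33 = 66
  Gem: 16 * 58 = 928
Total = 126 + 368 + 60 + 66 + 928 = 1548

1548 gold


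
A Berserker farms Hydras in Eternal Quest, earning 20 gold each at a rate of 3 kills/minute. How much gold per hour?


Gold per minute = 20 * 3 = 60
Gold per hour = 60 * 60 = 3600

3600 gold/hour


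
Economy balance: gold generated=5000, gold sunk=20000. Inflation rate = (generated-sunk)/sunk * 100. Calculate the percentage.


Net gold = 5000 - 20000 = -15000
Inflation rate = net / sunk * 100 = -15000 / 20000 * 100
= -0.75 * 100
= -75.00%

-75.00%


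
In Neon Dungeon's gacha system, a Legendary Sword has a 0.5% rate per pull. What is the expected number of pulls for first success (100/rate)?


Expected pulls for a geometric distribution = 1/p = 100 / rate%
= 100 / 0.5
= 200.0

200.0 pulls


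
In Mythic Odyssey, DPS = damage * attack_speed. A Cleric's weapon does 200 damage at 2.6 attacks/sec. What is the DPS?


DPS = damage * attack_speed
= 200 * 2.6
= 520.0

520.0 DPS


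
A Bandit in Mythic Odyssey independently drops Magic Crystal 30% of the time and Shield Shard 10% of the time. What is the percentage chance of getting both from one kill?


For independent events, P(both) = P(A) * P(B)
= 30% * 10%
= 300 / 100 %
= 3.0%

3.0%


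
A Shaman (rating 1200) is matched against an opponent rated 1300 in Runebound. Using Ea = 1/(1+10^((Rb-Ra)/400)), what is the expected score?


Elo expected score: Ea = 1/(1 + 10^((Rb-Ra)/400))
Rb - Ra = 1300 - 1200 = 100
(Rb-Ra)/400 = 100/400 = 0.25
10^0.25 = 1.778279
Ea = 1/(1 + 1.778279) = 1/2.778279 = 0.3599

0.3599


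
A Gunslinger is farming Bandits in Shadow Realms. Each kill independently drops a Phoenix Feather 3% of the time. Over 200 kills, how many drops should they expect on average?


Expected drops = kills * (drop_rate / 100)
= 200 * (3 / 100)
= 200 * 0.03
= 6.0

6.0 drops


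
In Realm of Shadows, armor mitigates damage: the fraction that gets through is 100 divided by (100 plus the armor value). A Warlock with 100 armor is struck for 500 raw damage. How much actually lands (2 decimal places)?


actual = 500 * 100 / (100 + 100)
= 500 * 100 / 200
= 50000 / 200
= 250.00

250.00 damage


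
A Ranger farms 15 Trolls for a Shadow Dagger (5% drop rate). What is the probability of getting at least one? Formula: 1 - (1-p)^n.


P(at least one) = 1 - P(none) = 1 - (1-p)^n
p = 5/100 = 0.05
1 - p = 0.95
(1 - p)^15 = 0.95^15 = 0.463291
P(at least one) = 1 - 0.463291 = 0.5367

0.5367


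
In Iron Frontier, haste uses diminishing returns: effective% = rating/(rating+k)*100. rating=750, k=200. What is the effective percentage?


effective% = rating / (rating + k) * 100
= 750 / (750 + 200) * 100
= 750 / 950 * 100
= 0.789474 * 100
= 78.95%

78.95%


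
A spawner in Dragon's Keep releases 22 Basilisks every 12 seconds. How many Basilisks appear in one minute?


Spawns per minute = count * (60 / interval)
= 22 * (60 / 12)
= 22 * 5.0
= 110.0

110.0 per minute


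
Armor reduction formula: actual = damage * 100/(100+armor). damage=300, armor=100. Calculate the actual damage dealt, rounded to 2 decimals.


actual = 300 * 100 / (100 + 100)
= 300 * 100 / 200
= 30000 / 200
= 150.00

150.00 damage
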